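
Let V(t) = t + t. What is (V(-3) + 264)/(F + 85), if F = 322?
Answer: 258/407 ≈ 0.63391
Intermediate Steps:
V(t) = 2*t
(V(-3) + 264)/(F + 85) = (2*(-3) + 264)/(322 + 85) = (-6 + 264)/407 = (1/407)*258 = 258/407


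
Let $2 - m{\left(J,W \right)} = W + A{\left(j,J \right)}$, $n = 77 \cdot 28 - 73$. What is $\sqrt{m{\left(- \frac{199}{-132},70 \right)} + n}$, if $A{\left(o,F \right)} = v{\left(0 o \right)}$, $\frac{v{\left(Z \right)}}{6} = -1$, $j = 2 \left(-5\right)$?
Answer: $\sqrt{2021} \approx 44.956$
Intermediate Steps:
$j = -10$
$v{\left(Z \right)} = -6$ ($v{\left(Z \right)} = 6 \left(-1\right) = -6$)
$A{\left(o,F \right)} = -6$
$n = 2083$ ($n = 2156 - 73 = 2083$)
$m{\left(J,W \right)} = 8 - W$ ($m{\left(J,W \right)} = 2 - \left(W - 6\right) = 2 - \left(-6 + W\right) = 8 - W$)
$\sqrt{m{\left(- \frac{199}{-132},70 \right)} + n} = \sqrt{\left(8 - 70\right) + 2083} = \sqrt{-62 + 2083} = \sqrt{2021}$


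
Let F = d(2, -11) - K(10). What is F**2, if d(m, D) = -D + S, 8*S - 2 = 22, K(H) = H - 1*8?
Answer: 144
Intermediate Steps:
K(H) = -8 + H (K(H) = H - 8 = -8 + H)
S = 3 (S = 1/4 + (1/8)*22 = 1/4 + 11/4 = 3)
d(m, D) = 3 - D (d(m, D) = -D + 3 = 3 - D)
F = 12 (F = (3 - 1*(-11)) - (-8 + 10) = (3 + 11) - 1*2 = 14 - 2 = 12)
F**2 = 12**2 = 144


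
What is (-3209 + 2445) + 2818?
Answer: 2054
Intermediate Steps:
(-3209 + 2445) + 2818 = -764 + 2818 = 2054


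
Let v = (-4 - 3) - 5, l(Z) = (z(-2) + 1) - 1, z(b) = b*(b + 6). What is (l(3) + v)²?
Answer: 400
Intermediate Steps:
z(b) = b*(6 + b)
l(Z) = -8 (l(Z) = (-2*(6 - 2) + 1) - 1 = (-2*4 + 1) - 1 = (-8 + 1) - 1 = -7 - 1 = -8)
v = -12 (v = -7 - 5 = -12)
(l(3) + v)² = (-8 - 12)² = (-20)² = 400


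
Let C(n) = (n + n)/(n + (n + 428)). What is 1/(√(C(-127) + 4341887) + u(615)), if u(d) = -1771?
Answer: 6699/4559725 + √32863731654/104873675 ≈ 0.0031978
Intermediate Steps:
C(n) = 2*n/(428 + 2*n) (C(n) = (2*n)/(n + (428 + n)) = (2*n)/(428 + 2*n) = 2*n/(428 + 2*n))
1/(√(C(-127) + 4341887) + u(615)) = 1/(√(-127/(214 - 127) + 4341887) - 1771) = 1/(√(-127/87 + 4341887) - 1771) = 1/(√(377744042/87) - 1771) = 1/(√32863731654/87 - 1771) = 1/(-1771 + √32863731654/87)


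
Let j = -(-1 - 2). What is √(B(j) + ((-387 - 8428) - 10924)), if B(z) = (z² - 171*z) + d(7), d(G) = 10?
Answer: I*√20233 ≈ 142.24*I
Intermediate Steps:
j = 3 (j = -1*(-3) = 3)
B(z) = 10 + z² - 171*z (B(z) = (z² - 171*z) + 10 = 10 + z² - 171*z)
√(B(j) + ((-387 - 8428) - 10924)) = √((10 + 3² - 171*3) + ((-387 - 8428) - 10924)) = √((10 + 9 - 513) + (-8815 - 10924)) = √(-494 - 19739) = √(-20233) = I*√20233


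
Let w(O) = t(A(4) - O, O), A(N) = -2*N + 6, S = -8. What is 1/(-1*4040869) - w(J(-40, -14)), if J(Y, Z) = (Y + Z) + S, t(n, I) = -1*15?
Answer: 60613034/4040869 ≈ 15.000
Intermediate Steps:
A(N) = 6 - 2*N
t(n, I) = -15
J(Y, Z) = -8 + Y + Z (J(Y, Z) = (Y + Z) - 8 = -8 + Y + Z)
w(O) = -15
1/(-1*4040869) - w(J(-40, -14)) = 1/(-1*4040869) - 1*(-15) = 1/(-4040869) + 15 = -1/4040869 + 15 = 60613034/4040869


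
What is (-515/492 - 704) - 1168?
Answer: -921539/492 ≈ -1873.0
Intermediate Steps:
(-515/492 - 704) - 1168 = -346883/492 - 1168 = -921539/492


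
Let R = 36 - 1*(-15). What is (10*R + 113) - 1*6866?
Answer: -6243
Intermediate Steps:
R = 51 (R = 36 + 15 = 51)
(10*R + 113) - 1*6866 = (10*51 + 113) - 1*6866 = (510 + 113) - 6866 = 623 - 6866 = -6243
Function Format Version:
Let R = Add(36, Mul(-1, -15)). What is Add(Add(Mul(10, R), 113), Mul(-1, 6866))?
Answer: -6243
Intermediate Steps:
R = 51 (R = Add(36, 15) = 51)
Add(Add(Mul(10, R), 113), Mul(-1, 6866)) = Add(Add(Mul(10, 51), 113), Mul(-1, 6866)) = Add(Add(510, 113), -6866) = Add(623, -6866) = -6243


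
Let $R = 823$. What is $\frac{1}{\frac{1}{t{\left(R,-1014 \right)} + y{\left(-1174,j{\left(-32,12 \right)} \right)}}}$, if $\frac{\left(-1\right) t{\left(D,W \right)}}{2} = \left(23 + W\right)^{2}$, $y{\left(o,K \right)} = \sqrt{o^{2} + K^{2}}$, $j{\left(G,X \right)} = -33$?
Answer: $-1964162 + \sqrt{1379365} \approx -1.963 \cdot 10^{6}$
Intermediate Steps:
$y{\left(o,K \right)} = \sqrt{K^{2} + o^{2}}$
$t{\left(D,W \right)} = - 2 \left(23 + W\right)^{2}$
$\frac{1}{\frac{1}{t{\left(R,-1014 \right)} + y{\left(-1174,j{\left(-32,12 \right)} \right)}}} = \frac{1}{\frac{1}{- 2 \left(23 - 1014\right)^{2} + \sqrt{\left(-33\right)^{2} + \left(-1174\right)^{2}}}} = \frac{1}{\frac{1}{- 2 \left(-991\right)^{2} + \sqrt{1089 + 1378276}}} = \frac{1}{\frac{1}{\left(-2\right) 982081 + \sqrt{1379365}}} = \frac{1}{\frac{1}{-1964162 + \sqrt{1379365}}} = -1964162 + \sqrt{1379365}$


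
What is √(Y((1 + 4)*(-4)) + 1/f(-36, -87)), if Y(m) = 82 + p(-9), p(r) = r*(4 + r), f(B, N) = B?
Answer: √4571/6 ≈ 11.268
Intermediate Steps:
Y(m) = 127 (Y(m) = 82 - 9*(4 - 9) = 82 - 9*(-5) = 82 + 45 = 127)
√(Y((1 + 4)*(-4)) + 1/f(-36, -87)) = √(127 + 1/(-36)) = √(127 - 1/36) = √(4571/36) = √4571/6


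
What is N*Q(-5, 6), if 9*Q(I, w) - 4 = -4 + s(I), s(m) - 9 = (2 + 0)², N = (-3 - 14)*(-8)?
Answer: 1768/9 ≈ 196.44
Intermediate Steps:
N = 136 (N = -17*(-8) = 136)
s(m) = 13 (s(m) = 9 + (2 + 0)² = 9 + 2² = 9 + 4 = 13)
Q(I, w) = 13/9 (Q(I, w) = 4/9 + (-4 + 13)/9 = 4/9 + (⅑)*9 = 4/9 + 1 = 13/9)
N*Q(-5, 6) = 136*(13/9) = 1768/9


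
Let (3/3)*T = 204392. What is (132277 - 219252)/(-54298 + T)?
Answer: -175/302 ≈ -0.57947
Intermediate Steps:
T = 204392
(132277 - 219252)/(-54298 + T) = (132277 - 219252)/(-54298 + 204392) = -86975/150094 = -86975*1/150094 = -175/302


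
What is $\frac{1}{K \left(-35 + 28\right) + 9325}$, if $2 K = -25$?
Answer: $\frac{2}{18825} \approx 0.00010624$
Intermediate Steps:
$K = - \frac{25}{2}$ ($K = \frac{1}{2} \left(-25\right) = - \frac{25}{2} \approx -12.5$)
$\frac{1}{K \left(-35 + 28\right) + 9325} = \frac{1}{- \frac{25 \left(-35 + 28\right)}{2} + 9325} = \frac{1}{\left(- \frac{25}{2}\right) \left(-7\right) + 9325} = \frac{1}{\frac{175}{2} + 9325} = \frac{1}{\frac{18825}{2}} = \frac{2}{18825}$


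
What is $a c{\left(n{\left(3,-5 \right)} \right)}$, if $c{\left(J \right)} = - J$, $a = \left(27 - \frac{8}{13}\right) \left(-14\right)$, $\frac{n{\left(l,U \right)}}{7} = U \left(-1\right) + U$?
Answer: $0$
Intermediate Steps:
$n{\left(l,U \right)} = 0$ ($n{\left(l,U \right)} = 7 \left(U \left(-1\right) + U\right) = 7 \left(- U + U\right) = 7 \cdot 0 = 0$)
$a = - \frac{4802}{13}$ ($a = \left(27 - \frac{8}{13}\right) \left(-14\right) = \frac{343}{13} \left(-14\right) = - \frac{4802}{13} \approx -369.38$)
$a c{\left(n{\left(3,-5 \right)} \right)} = - \frac{4802 \left(\left(-1\right) 0\right)}{13} = \left(- \frac{4802}{13}\right) 0 = 0$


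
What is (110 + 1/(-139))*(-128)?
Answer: -1956992/139 ≈ -14079.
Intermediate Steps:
(110 + 1/(-139))*(-128) = (110 - 1/139)*(-128) = (15289/139)*(-128) = -1956992/139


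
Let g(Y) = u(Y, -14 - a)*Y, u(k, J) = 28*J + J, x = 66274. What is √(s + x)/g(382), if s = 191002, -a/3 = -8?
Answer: -√64319/210482 ≈ -0.0012049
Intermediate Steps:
a = 24 (a = -3*(-8) = 24)
u(k, J) = 29*J
g(Y) = -1102*Y (g(Y) = (29*(-14 - 1*24))*Y = (29*(-14 - 24))*Y = (29*(-38))*Y = -1102*Y)
√(s + x)/g(382) = √(191002 + 66274)/((-1102*382)) = √257276/(-420964) = (2*√64319)*(-1/420964) = -√64319/210482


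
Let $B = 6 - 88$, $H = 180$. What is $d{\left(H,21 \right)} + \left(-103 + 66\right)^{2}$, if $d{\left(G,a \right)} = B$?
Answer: $1287$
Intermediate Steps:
$B = -82$
$d{\left(G,a \right)} = -82$
$d{\left(H,21 \right)} + \left(-103 + 66\right)^{2} = -82 + \left(-103 + 66\right)^{2} = -82 + \left(-37\right)^{2} = -82 + 1369 = 1287$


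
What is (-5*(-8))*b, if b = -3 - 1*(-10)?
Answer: 280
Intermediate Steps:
b = 7 (b = -3 + 10 = 7)
(-5*(-8))*b = -5*(-8)*7 = 40*7 = 280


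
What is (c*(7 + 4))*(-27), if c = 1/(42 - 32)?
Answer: -297/10 ≈ -29.700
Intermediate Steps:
c = ⅒ (c = 1/10 = ⅒ ≈ 0.10000)
(c*(7 + 4))*(-27) = ((7 + 4)/10)*(-27) = ((⅒)*11)*(-27) = (11/10)*(-27) = -297/10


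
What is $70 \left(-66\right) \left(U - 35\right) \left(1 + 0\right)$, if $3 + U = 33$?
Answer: $23100$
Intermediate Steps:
$U = 30$ ($U = -3 + 33 = 30$)
$70 \left(-66\right) \left(U - 35\right) \left(1 + 0\right) = 70 \left(-66\right) \left(30 - 35\right) \left(1 + 0\right) = - 4620 \left(30 - 35\right) 1 = - 4620 \left(\left(-5\right) 1\right) = \left(-4620\right) \left(-5\right) = 23100$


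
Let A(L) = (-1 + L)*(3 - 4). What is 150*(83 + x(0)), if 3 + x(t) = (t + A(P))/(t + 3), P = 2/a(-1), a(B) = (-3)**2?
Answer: 108350/9 ≈ 12039.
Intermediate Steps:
a(B) = 9
P = 2/9 ≈ 0.22222
A(L) = 1 - L (A(L) = (-1 + L)*(-1) = 1 - L)
x(t) = -3 + (7/9 + t)/(3 + t) (x(t) = -3 + (t + (1 - 1*2/9))/(t + 3) = -3 + (t + (1 - 2/9))/(3 + t) = -3 + (t + 7/9)/(3 + t) = -3 + (7/9 + t)/(3 + t))
150*(83 + x(0)) = 150*(83 + 2*(-37 - 9*0)/(9*(3 + 0))) = 150*(83 + (2/9)*(-37 + 0)/3) = 150*(83 + (2/9)*(1/3)*(-37)) = 150*(83 - 74/27) = 150*(2167/27) = 108350/9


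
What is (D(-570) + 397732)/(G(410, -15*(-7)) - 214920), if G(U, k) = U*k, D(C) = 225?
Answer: -397957/171870 ≈ -2.3155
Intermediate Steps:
(D(-570) + 397732)/(G(410, -15*(-7)) - 214920) = (225 + 397732)/(410*(-15*(-7)) - 214920) = 397957/(410*105 - 214920) = 397957/(43050 - 214920) = 397957/(-171870) = 397957*(-1/171870) = -397957/171870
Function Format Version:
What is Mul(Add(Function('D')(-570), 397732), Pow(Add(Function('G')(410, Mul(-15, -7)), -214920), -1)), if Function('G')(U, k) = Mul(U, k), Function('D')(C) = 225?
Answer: Rational(-397957, 171870) ≈ -2.3155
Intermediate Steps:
Mul(Add(Function('D')(-570), 397732), Pow(Add(Function('G')(410, Mul(-15, -7)), -214920), -1)) = Mul(Add(225, 397732), Pow(Add(Mul(410, Mul(-15, -7)), -214920), -1)) = Mul(397957, Pow(Add(Mul(410, 105), -214920), -1)) = Mul(397957, Pow(Add(43050, -214920), -1)) = Mul(397957, Pow(-171870, -1)) = Mul(397957, Rational(-1, 171870)) = Rational(-397957, 171870)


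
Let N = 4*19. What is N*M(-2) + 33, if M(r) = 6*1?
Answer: 489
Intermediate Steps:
N = 76
M(r) = 6
N*M(-2) + 33 = 76*6 + 33 = 456 + 33 = 489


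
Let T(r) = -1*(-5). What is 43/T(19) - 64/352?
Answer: 463/55 ≈ 8.4182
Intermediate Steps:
T(r) = 5
43/T(19) - 64/352 = 43/5 - 64/352 = 43*(⅕) - 64*1/352 = 43/5 - 2/11 = 463/55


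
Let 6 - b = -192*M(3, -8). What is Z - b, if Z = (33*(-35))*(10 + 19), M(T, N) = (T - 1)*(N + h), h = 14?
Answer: -35805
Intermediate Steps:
M(T, N) = (-1 + T)*(14 + N) (M(T, N) = (T - 1)*(N + 14) = (-1 + T)*(14 + N))
b = 2310 (b = 6 - (-192)*(-14 - 1*(-8) + 14*3 - 8*3) = 6 - (-192)*(-14 + 8 + 42 - 24) = 6 - (-192)*12 = 6 - 1*(-2304) = 6 + 2304 = 2310)
Z = -33495 (Z = -1155*29 = -33495)
Z - b = -33495 - 1*2310 = -33495 - 2310 = -35805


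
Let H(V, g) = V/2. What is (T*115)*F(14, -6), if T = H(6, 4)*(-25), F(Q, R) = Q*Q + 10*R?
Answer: -1173000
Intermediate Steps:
H(V, g) = V/2 (H(V, g) = V*(1/2) = V/2)
F(Q, R) = Q**2 + 10*R
T = -75 (T = ((1/2)*6)*(-25) = 3*(-25) = -75)
(T*115)*F(14, -6) = (-75*115)*(14**2 + 10*(-6)) = -8625*(196 - 60) = -8625*136 = -1173000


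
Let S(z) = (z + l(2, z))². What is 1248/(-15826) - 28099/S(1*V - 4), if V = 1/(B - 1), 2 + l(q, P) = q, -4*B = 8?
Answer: -2001231939/1337297 ≈ -1496.5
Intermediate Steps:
B = -2 (B = -¼*8 = -2)
l(q, P) = -2 + q
V = -⅓ (V = 1/(-2 - 1) = 1/(-3) = -⅓ ≈ -0.33333)
S(z) = z² (S(z) = (z + (-2 + 2))² = (z + 0)² = z²)
1248/(-15826) - 28099/S(1*V - 4) = 1248/(-15826) - 28099/(1*(-⅓) - 4)² = 1248*(-1/15826) - 28099/(-⅓ - 4)² = -624/7913 - 28099/((-13/3)²) = -624/7913 - 28099/169/9 = -624/7913 - 28099*9/169 = -624/7913 - 252891/169 = -2001231939/1337297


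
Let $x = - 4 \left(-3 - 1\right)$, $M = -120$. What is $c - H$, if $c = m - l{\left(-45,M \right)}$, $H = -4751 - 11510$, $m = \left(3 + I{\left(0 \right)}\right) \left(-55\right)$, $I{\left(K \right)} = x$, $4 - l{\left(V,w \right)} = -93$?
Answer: $15119$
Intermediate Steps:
$x = 16$ ($x = \left(-4\right) \left(-4\right) = 16$)
$l{\left(V,w \right)} = 97$ ($l{\left(V,w \right)} = 4 - -93 = 4 + 93 = 97$)
$I{\left(K \right)} = 16$
$m = -1045$ ($m = \left(3 + 16\right) \left(-55\right) = 19 \left(-55\right) = -1045$)
$H = -16261$
$c = -1142$ ($c = -1045 - 97 = -1142$)
$c - H = -1142 - -16261 = -1142 + 16261 = 15119$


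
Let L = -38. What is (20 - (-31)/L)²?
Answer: 531441/1444 ≈ 368.03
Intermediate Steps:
(20 - (-31)/L)² = (20 - (-31)/(-38))² = (20 - (-31)*(-1)/38)² = (20 - 1*31/38)² = (20 - 31/38)² = (729/38)² = 531441/1444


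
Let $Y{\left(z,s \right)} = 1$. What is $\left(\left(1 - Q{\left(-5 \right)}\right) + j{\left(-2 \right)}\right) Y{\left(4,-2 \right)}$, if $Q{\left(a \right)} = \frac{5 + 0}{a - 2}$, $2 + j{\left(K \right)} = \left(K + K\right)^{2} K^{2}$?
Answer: $\frac{446}{7} \approx 63.714$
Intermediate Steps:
$j{\left(K \right)} = -2 + 4 K^{4}$ ($j{\left(K \right)} = -2 + \left(K + K\right)^{2} K^{2} = -2 + \left(2 K\right)^{2} K^{2} = -2 + 4 K^{2} K^{2} = -2 + 4 K^{4}$)
$Q{\left(a \right)} = \frac{5}{-2 + a}$
$\left(\left(1 - Q{\left(-5 \right)}\right) + j{\left(-2 \right)}\right) Y{\left(4,-2 \right)} = \left(\left(1 - \frac{5}{-2 - 5}\right) - \left(2 - 4 \left(-2\right)^{4}\right)\right) 1 = \left(\left(1 - \frac{5}{-7}\right) + \left(-2 + 4 \cdot 16\right)\right) 1 = \left(\left(1 - 5 \left(- \frac{1}{7}\right)\right) + \left(-2 + 64\right)\right) 1 = \left(\left(1 - - \frac{5}{7}\right) + 62\right) 1 = \left(\left(1 + \frac{5}{7}\right) + 62\right) 1 = \left(\frac{12}{7} + 62\right) 1 = \frac{446}{7} \cdot 1 = \frac{446}{7}$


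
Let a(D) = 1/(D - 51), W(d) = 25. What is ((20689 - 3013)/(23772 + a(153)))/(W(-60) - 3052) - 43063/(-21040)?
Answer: 21068780075411/10295156902640 ≈ 2.0465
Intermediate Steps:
a(D) = 1/(-51 + D)
((20689 - 3013)/(23772 + a(153)))/(W(-60) - 3052) - 43063/(-21040) = ((20689 - 3013)/(23772 + 1/(-51 + 153)))/(25 - 3052) - 43063/(-21040) = (17676/(23772 + 1/102))/(-3027) - 43063*(-1/21040) = (17676/(23772 + 1/102))*(-1/3027) + 43063/21040 = (17676/(2424745/102))*(-1/3027) + 43063/21040 = (17676*(102/2424745))*(-1/3027) + 43063/21040 = (1802952/2424745)*(-1/3027) + 43063/21040 = -600984/2446567705 + 43063/21040 = 21068780075411/10295156902640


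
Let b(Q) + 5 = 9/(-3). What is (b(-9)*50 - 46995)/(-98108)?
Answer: 47395/98108 ≈ 0.48309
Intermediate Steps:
b(Q) = -8 (b(Q) = -5 + 9/(-3) = -5 + 9*(-⅓) = -5 - 3 = -8)
(b(-9)*50 - 46995)/(-98108) = (-8*50 - 46995)/(-98108) = (-400 - 46995)*(-1/98108) = -47395*(-1/98108) = 47395/98108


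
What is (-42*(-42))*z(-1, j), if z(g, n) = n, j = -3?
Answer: -5292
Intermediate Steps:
(-42*(-42))*z(-1, j) = -42*(-42)*(-3) = 1764*(-3) = -5292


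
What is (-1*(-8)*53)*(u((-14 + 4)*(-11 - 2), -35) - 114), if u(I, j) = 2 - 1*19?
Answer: -55544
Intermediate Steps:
u(I, j) = -17 (u(I, j) = 2 - 19 = -17)
(-1*(-8)*53)*(u((-14 + 4)*(-11 - 2), -35) - 114) = (-1*(-8)*53)*(-17 - 114) = (8*53)*(-131) = 424*(-131) = -55544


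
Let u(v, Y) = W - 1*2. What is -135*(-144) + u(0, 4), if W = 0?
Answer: 19438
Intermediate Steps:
u(v, Y) = -2 (u(v, Y) = 0 - 1*2 = 0 - 2 = -2)
-135*(-144) + u(0, 4) = -135*(-144) - 2 = 19440 - 2 = 19438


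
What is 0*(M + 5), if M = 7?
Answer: 0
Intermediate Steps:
0*(M + 5) = 0*(7 + 5) = 0*12 = 0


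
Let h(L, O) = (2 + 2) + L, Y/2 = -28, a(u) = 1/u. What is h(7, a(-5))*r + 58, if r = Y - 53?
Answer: -1141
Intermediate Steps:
Y = -56 (Y = 2*(-28) = -56)
h(L, O) = 4 + L
r = -109 (r = -56 - 53 = -109)
h(7, a(-5))*r + 58 = (4 + 7)*(-109) + 58 = 11*(-109) + 58 = -1199 + 58 = -1141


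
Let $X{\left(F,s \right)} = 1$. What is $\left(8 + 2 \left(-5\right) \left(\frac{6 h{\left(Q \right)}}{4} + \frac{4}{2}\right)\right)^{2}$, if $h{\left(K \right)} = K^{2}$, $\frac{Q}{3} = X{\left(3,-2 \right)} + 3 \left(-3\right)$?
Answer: $74857104$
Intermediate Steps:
$Q = -24$ ($Q = 3 \left(1 + 3 \left(-3\right)\right) = 3 \left(1 - 9\right) = 3 \left(-8\right) = -24$)
$\left(8 + 2 \left(-5\right) \left(\frac{6 h{\left(Q \right)}}{4} + \frac{4}{2}\right)\right)^{2} = \left(8 + 2 \left(-5\right) \left(\frac{6 \left(-24\right)^{2}}{4} + \frac{4}{2}\right)\right)^{2} = \left(8 - 10 \left(6 \cdot 576 \cdot \frac{1}{4} + 4 \cdot \frac{1}{2}\right)\right)^{2} = \left(8 - 10 \left(3456 \cdot \frac{1}{4} + 2\right)\right)^{2} = \left(8 - 10 \left(864 + 2\right)\right)^{2} = \left(8 - 8660\right)^{2} = \left(-8652\right)^{2} = 74857104$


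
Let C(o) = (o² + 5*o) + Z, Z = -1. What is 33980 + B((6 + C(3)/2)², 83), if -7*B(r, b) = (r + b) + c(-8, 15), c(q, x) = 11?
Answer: 949839/28 ≈ 33923.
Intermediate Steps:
C(o) = -1 + o² + 5*o (C(o) = (o² + 5*o) - 1 = -1 + o² + 5*o)
B(r, b) = -11/7 - b/7 - r/7 (B(r, b) = -((r + b) + 11)/7 = -((b + r) + 11)/7 = -(11 + b + r)/7 = -11/7 - b/7 - r/7)
33980 + B((6 + C(3)/2)², 83) = 33980 + (-11/7 - ⅐*83 - (6 + (-1 + 3² + 5*3)/2)²/7) = 33980 + (-11/7 - 83/7 - (6 + (-1 + 9 + 15)*(½))²/7) = 33980 + (-11/7 - 83/7 - (6 + 23*(½))²/7) = 33980 + (-11/7 - 83/7 - (6 + 23/2)²/7) = 33980 + (-11/7 - 83/7 - (35/2)²/7) = 33980 + (-11/7 - 83/7 - ⅐*1225/4) = 33980 + (-11/7 - 83/7 - 175/4) = 33980 - 1601/28 = 949839/28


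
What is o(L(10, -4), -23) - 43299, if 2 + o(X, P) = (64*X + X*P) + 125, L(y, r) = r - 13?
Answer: -43873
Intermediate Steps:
L(y, r) = -13 + r
o(X, P) = 123 + 64*X + P*X (o(X, P) = -2 + ((64*X + X*P) + 125) = -2 + ((64*X + P*X) + 125) = -2 + (125 + 64*X + P*X) = 123 + 64*X + P*X)
o(L(10, -4), -23) - 43299 = (123 + 64*(-13 - 4) - 23*(-13 - 4)) - 43299 = (123 + 64*(-17) - 23*(-17)) - 43299 = (123 - 1088 + 391) - 43299 = -574 - 43299 = -43873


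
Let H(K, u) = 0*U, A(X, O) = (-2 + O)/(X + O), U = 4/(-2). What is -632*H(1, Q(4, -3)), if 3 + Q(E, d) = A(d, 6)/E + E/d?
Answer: 0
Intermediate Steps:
U = -2 (U = 4*(-½) = -2)
A(X, O) = (-2 + O)/(O + X)
Q(E, d) = -3 + E/d + 4/(E*(6 + d)) (Q(E, d) = -3 + (((-2 + 6)/(6 + d))/E + E/d) = -3 + ((4/(6 + d))/E + E/d) = -3 + (4/(E*(6 + d)) + E/d) = -3 + (E/d + 4/(E*(6 + d))) = -3 + E/d + 4/(E*(6 + d)))
H(K, u) = 0 (H(K, u) = 0*(-2) = 0)
-632*H(1, Q(4, -3)) = -632*0 = 0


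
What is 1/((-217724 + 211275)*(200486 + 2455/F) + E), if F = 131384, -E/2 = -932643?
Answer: -131384/169625815868647 ≈ -7.7455e-10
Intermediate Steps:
E = 1865286 (E = -2*(-932643) = 1865286)
1/((-217724 + 211275)*(200486 + 2455/F) + E) = 1/((-217724 + 211275)*(200486 + 2455/131384) + 1865286) = 1/(-6449*(200486 + 2455*(1/131384)) + 1865286) = 1/(-6449*(200486 + 2455/131384) + 1865286) = 1/(-6449*26340655079/131384 + 1865286) = 1/(-169870884604471/131384 + 1865286) = 1/(-169625815868647/131384) = -131384/169625815868647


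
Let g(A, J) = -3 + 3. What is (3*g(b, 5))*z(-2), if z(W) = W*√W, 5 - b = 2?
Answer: 0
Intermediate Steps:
b = 3 (b = 5 - 1*2 = 5 - 2 = 3)
g(A, J) = 0
z(W) = W^(3/2)
(3*g(b, 5))*z(-2) = (3*0)*(-2)^(3/2) = 0*(-2*I*√2) = 0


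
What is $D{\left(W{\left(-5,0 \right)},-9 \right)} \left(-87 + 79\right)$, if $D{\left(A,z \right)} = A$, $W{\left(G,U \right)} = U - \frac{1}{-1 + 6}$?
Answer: $\frac{8}{5} \approx 1.6$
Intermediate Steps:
$W{\left(G,U \right)} = - \frac{1}{5} + U$ ($W{\left(G,U \right)} = U - \frac{1}{5} = - \frac{1}{5} + U$)
$D{\left(W{\left(-5,0 \right)},-9 \right)} \left(-87 + 79\right) = \left(- \frac{1}{5} + 0\right) \left(-87 + 79\right) = \left(- \frac{1}{5}\right) \left(-8\right) = \frac{8}{5}$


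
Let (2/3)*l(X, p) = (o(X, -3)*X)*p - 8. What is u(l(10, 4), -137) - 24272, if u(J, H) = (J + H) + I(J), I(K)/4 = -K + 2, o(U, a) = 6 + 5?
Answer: -26345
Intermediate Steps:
o(U, a) = 11
I(K) = 8 - 4*K (I(K) = 4*(-K + 2) = 4*(2 - K) = 8 - 4*K)
l(X, p) = -12 + 33*X*p/2 (l(X, p) = 3*((11*X)*p - 8)/2 = 3*(11*X*p - 8)/2 = 3*(-8 + 11*X*p)/2 = -12 + 33*X*p/2)
u(J, H) = 8 + H - 3*J (u(J, H) = (J + H) + (8 - 4*J) = (H + J) + (8 - 4*J) = 8 + H - 3*J)
u(l(10, 4), -137) - 24272 = (8 - 137 - 3*(-12 + (33/2)*10*4)) - 24272 = (8 - 137 - 3*(-12 + 660)) - 24272 = (8 - 137 - 3*648) - 24272 = (8 - 137 - 1944) - 24272 = -2073 - 24272 = -26345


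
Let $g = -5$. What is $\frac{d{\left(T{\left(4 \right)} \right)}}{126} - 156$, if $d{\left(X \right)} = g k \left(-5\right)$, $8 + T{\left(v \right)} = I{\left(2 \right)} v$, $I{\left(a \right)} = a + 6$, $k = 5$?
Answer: $- \frac{19531}{126} \approx -155.01$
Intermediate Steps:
$I{\left(a \right)} = 6 + a$
$T{\left(v \right)} = -8 + 8 v$ ($T{\left(v \right)} = -8 + \left(6 + 2\right) v = -8 + 8 v$)
$d{\left(X \right)} = 125$ ($d{\left(X \right)} = \left(-5\right) 5 \left(-5\right) = \left(-25\right) \left(-5\right) = 125$)
$\frac{d{\left(T{\left(4 \right)} \right)}}{126} - 156 = \frac{125}{126} - 156 = - \frac{19531}{126}$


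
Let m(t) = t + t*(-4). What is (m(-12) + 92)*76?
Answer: 9728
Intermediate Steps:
m(t) = -3*t (m(t) = t - 4*t = -3*t)
(m(-12) + 92)*76 = (-3*(-12) + 92)*76 = (36 + 92)*76 = 128*76 = 9728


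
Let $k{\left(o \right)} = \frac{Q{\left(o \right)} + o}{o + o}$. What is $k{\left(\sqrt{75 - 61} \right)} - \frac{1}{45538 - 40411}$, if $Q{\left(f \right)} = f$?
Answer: $\frac{5126}{5127} \approx 0.9998$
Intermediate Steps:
$k{\left(o \right)} = 1$ ($k{\left(o \right)} = \frac{o + o}{o + o} = \frac{2 o}{2 o} = 2 o \frac{1}{2 o} = 1$)
$k{\left(\sqrt{75 - 61} \right)} - \frac{1}{45538 - 40411} = 1 - \frac{1}{45538 - 40411} = 1 - \frac{1}{5127} = \frac{5126}{5127}$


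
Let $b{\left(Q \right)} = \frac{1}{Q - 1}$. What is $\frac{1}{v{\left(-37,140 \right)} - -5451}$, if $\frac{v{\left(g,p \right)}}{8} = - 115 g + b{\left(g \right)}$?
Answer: $\frac{19}{750325} \approx 2.5322 \cdot 10^{-5}$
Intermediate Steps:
$b{\left(Q \right)} = \frac{1}{-1 + Q}$
$v{\left(g,p \right)} = - 920 g + \frac{8}{-1 + g}$ ($v{\left(g,p \right)} = 8 \left(- 115 g + \frac{1}{-1 + g}\right) = 8 \left(\frac{1}{-1 + g} - 115 g\right) = - 920 g + \frac{8}{-1 + g}$)
$\frac{1}{v{\left(-37,140 \right)} - -5451} = \frac{1}{\frac{8 \left(1 - - 4255 \left(-1 - 37\right)\right)}{-1 - 37} - -5451} = \frac{1}{\frac{8 \left(1 - \left(-4255\right) \left(-38\right)\right)}{-38} + 5451} = \frac{1}{8 \left(- \frac{1}{38}\right) \left(1 - 161690\right) + 5451} = \frac{1}{8 \left(- \frac{1}{38}\right) \left(-161689\right) + 5451} = \frac{1}{\frac{646756}{19} + 5451} = \frac{1}{\frac{750325}{19}} = \frac{19}{750325}$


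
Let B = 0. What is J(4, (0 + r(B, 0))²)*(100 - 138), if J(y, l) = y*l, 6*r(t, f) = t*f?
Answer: 0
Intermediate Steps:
r(t, f) = f*t/6 (r(t, f) = (t*f)/6 = (f*t)/6 = f*t/6)
J(y, l) = l*y
J(4, (0 + r(B, 0))²)*(100 - 138) = ((0 + (⅙)*0*0)²*4)*(100 - 138) = ((0 + 0)²*4)*(-38) = (0²*4)*(-38) = (0*4)*(-38) = 0*(-38) = 0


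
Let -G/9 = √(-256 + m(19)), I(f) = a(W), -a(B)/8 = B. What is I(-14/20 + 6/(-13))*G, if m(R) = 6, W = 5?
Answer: 1800*I*√10 ≈ 5692.1*I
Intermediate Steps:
a(B) = -8*B
I(f) = -40 (I(f) = -8*5 = -40)
G = -45*I*√10 (G = -9*√(-256 + 6) = -45*I*√10 ≈ -142.3*I)
I(-14/20 + 6/(-13))*G = -(-1800)*I*√10 = 1800*I*√10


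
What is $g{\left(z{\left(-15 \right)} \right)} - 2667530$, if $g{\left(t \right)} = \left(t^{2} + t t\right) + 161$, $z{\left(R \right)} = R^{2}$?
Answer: $-2566119$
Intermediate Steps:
$g{\left(t \right)} = 161 + 2 t^{2}$ ($g{\left(t \right)} = \left(t^{2} + t^{2}\right) + 161 = 2 t^{2} + 161 = 161 + 2 t^{2}$)
$g{\left(z{\left(-15 \right)} \right)} - 2667530 = \left(161 + 2 \left(\left(-15\right)^{2}\right)^{2}\right) - 2667530 = \left(161 + 2 \cdot 225^{2}\right) - 2667530 = \left(161 + 2 \cdot 50625\right) - 2667530 = \left(161 + 101250\right) - 2667530 = 101411 - 2667530 = -2566119$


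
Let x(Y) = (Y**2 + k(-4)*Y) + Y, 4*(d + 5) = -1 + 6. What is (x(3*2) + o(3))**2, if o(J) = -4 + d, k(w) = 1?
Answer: 25921/16 ≈ 1620.1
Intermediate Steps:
d = -15/4 (d = -5 + (-1 + 6)/4 = -5 + (1/4)*5 = -5 + 5/4 = -15/4 ≈ -3.7500)
x(Y) = Y**2 + 2*Y (x(Y) = (Y**2 + 1*Y) + Y = (Y**2 + Y) + Y = (Y + Y**2) + Y = Y**2 + 2*Y)
o(J) = -31/4 (o(J) = -4 - 15/4 = -31/4)
(x(3*2) + o(3))**2 = ((3*2)*(2 + 3*2) - 31/4)**2 = (6*(2 + 6) - 31/4)**2 = (6*8 - 31/4)**2 = (48 - 31/4)**2 = (161/4)**2 = 25921/16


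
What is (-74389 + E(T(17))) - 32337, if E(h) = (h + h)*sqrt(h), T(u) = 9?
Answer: -106672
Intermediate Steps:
E(h) = 2*h**(3/2) (E(h) = (2*h)*sqrt(h) = 2*h**(3/2))
(-74389 + E(T(17))) - 32337 = (-74389 + 2*9**(3/2)) - 32337 = (-74389 + 2*27) - 32337 = (-74389 + 54) - 32337 = -74335 - 32337 = -106672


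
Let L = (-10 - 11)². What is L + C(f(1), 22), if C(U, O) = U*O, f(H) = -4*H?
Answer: 353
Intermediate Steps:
L = 441 (L = (-21)² = 441)
C(U, O) = O*U
L + C(f(1), 22) = 441 + 22*(-4*1) = 441 + 22*(-4) = 441 - 88 = 353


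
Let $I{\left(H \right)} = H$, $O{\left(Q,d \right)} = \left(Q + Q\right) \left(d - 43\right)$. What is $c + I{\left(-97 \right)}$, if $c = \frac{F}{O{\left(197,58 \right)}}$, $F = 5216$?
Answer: $- \frac{284027}{2955} \approx -96.117$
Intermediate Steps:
$O{\left(Q,d \right)} = 2 Q \left(-43 + d\right)$
$c = \frac{2608}{2955}$ ($c = \frac{5216}{2 \cdot 197 \left(-43 + 58\right)} = \frac{5216}{2 \cdot 197 \cdot 15} = \frac{5216}{5910} = 5216 \cdot \frac{1}{5910} = \frac{2608}{2955} \approx 0.88257$)
$c + I{\left(-97 \right)} = \frac{2608}{2955} - 97 = - \frac{284027}{2955}$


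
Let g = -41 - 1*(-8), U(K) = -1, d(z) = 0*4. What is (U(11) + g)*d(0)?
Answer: 0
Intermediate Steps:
d(z) = 0
g = -33 (g = -41 + 8 = -33)
(U(11) + g)*d(0) = (-1 - 33)*0 = -34*0 = 0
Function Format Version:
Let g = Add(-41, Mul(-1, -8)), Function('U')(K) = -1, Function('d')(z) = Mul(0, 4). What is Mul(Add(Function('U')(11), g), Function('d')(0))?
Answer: 0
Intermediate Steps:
Function('d')(z) = 0
g = -33 (g = Add(-41, 8) = -33)
Mul(Add(Function('U')(11), g), Function('d')(0)) = Mul(Add(-1, -33), 0) = Mul(-34, 0) = 0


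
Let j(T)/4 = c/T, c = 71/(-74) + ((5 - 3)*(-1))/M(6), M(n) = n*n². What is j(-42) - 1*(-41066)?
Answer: 246150157/5994 ≈ 41066.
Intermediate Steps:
M(n) = n³
c = -3871/3996 (c = 71/(-74) + ((5 - 3)*(-1))/(6³) = 71*(-1/74) + (2*(-1))/216 = -71/74 - 2*1/216 = -71/74 - 1/108 = -3871/3996 ≈ -0.96872)
j(T) = -3871/(999*T) (j(T) = 4*(-3871/(3996*T)) = -3871/(999*T))
j(-42) - 1*(-41066) = -3871/999/(-42) - 1*(-41066) = -3871/999*(-1/42) + 41066 = 553/5994 + 41066 = 246150157/5994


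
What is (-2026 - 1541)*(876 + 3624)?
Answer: -16051500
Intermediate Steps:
(-2026 - 1541)*(876 + 3624) = -3567*4500 = -16051500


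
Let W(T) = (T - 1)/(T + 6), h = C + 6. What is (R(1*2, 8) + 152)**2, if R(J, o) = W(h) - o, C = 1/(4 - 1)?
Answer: 28558336/1369 ≈ 20861.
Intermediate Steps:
C = 1/3 ≈ 0.33333
h = 19/3 (h = 1/3 + 6 = 19/3 ≈ 6.3333)
W(T) = (-1 + T)/(6 + T)
R(J, o) = 16/37 - o (R(J, o) = (-1 + 19/3)/(6 + 19/3) - o = (16/3)/(37/3) - o = (3/37)*(16/3) - o = 16/37 - o)
(R(1*2, 8) + 152)**2 = ((16/37 - 1*8) + 152)**2 = ((16/37 - 8) + 152)**2 = (-280/37 + 152)**2 = (5344/37)**2 = 28558336/1369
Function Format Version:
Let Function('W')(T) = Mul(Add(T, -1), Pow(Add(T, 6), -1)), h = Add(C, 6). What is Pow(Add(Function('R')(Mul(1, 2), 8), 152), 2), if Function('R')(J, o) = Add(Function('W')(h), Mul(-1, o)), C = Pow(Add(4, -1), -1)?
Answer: Rational(28558336, 1369) ≈ 20861.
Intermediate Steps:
C = Rational(1, 3) (C = Pow(3, -1) = Rational(1, 3) ≈ 0.33333)
h = Rational(19, 3) (h = Add(Rational(1, 3), 6) = Rational(19, 3) ≈ 6.3333)
Function('W')(T) = Mul(Pow(Add(6, T), -1), Add(-1, T)) (Function('W')(T) = Mul(Add(-1, T), Pow(Add(6, T), -1)) = Mul(Pow(Add(6, T), -1), Add(-1, T)))
Function('R')(J, o) = Add(Rational(16, 37), Mul(-1, o)) (Function('R')(J, o) = Add(Mul(Pow(Add(6, Rational(19, 3)), -1), Add(-1, Rational(19, 3))), Mul(-1, o)) = Add(Mul(Pow(Rational(37, 3), -1), Rational(16, 3)), Mul(-1, o)) = Add(Mul(Rational(3, 37), Rational(16, 3)), Mul(-1, o)) = Add(Rational(16, 37), Mul(-1, o)))
Pow(Add(Function('R')(Mul(1, 2), 8), 152), 2) = Pow(Add(Add(Rational(16, 37), Mul(-1, 8)), 152), 2) = Pow(Add(Add(Rational(16, 37), -8), 152), 2) = Pow(Add(Rational(-280, 37), 152), 2) = Pow(Rational(5344, 37), 2) = Rational(28558336, 1369)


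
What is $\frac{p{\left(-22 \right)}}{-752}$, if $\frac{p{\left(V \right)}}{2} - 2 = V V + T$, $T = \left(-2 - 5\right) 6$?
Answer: $- \frac{111}{94} \approx -1.1809$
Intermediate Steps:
$T = -42$ ($T = \left(-7\right) 6 = -42$)
$p{\left(V \right)} = -80 + 2 V^{2}$ ($p{\left(V \right)} = 4 + 2 \left(V V - 42\right) = 4 + 2 \left(V^{2} - 42\right) = 4 + 2 \left(-42 + V^{2}\right) = 4 + \left(-84 + 2 V^{2}\right) = -80 + 2 V^{2}$)
$\frac{p{\left(-22 \right)}}{-752} = \frac{-80 + 2 \left(-22\right)^{2}}{-752} = \left(-80 + 2 \cdot 484\right) \left(- \frac{1}{752}\right) = \left(-80 + 968\right) \left(- \frac{1}{752}\right) = 888 \left(- \frac{1}{752}\right) = - \frac{111}{94}$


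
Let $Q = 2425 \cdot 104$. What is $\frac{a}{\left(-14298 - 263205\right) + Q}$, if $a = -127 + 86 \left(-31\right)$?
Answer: $\frac{2793}{25303} \approx 0.11038$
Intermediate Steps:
$Q = 252200$
$a = -2793$ ($a = -127 - 2666 = -2793$)
$\frac{a}{\left(-14298 - 263205\right) + Q} = - \frac{2793}{\left(-14298 - 263205\right) + 252200} = - \frac{2793}{-277503 + 252200} = - \frac{2793}{-25303} = \left(-2793\right) \left(- \frac{1}{25303}\right) = \frac{2793}{25303}$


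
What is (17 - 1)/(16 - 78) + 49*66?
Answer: 100246/31 ≈ 3233.7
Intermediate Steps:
(17 - 1)/(16 - 78) + 49*66 = 16/(-62) + 3234 = 16*(-1/62) + 3234 = -8/31 + 3234 = 100246/31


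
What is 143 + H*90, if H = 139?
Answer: 12653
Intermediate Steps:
143 + H*90 = 143 + 139*90 = 143 + 12510 = 12653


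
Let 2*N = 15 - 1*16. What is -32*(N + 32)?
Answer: -1008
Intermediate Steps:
N = -1/2 (N = (15 - 1*16)/2 = (15 - 16)/2 = (1/2)*(-1) = -1/2 ≈ -0.50000)
-32*(N + 32) = -32*(-1/2 + 32) = -32*63/2 = -1008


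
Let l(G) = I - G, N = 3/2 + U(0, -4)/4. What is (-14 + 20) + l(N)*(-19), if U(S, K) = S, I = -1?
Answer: 107/2 ≈ 53.500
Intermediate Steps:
N = 3/2 (N = 3/2 + 0/4 = 3*(½) + 0*(¼) = 3/2 + 0 = 3/2 ≈ 1.5000)
l(G) = -1 - G
(-14 + 20) + l(N)*(-19) = (-14 + 20) + (-1 - 1*3/2)*(-19) = 6 + (-1 - 3/2)*(-19) = 6 - 5/2*(-19) = 6 + 95/2 = 107/2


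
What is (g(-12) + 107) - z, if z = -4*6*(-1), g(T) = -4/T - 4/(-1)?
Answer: 262/3 ≈ 87.333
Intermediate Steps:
g(T) = 4 - 4/T (g(T) = -4/T - 4*(-1) = -4/T + 4 = 4 - 4/T)
z = 24 (z = -24*(-1) = 24)
(g(-12) + 107) - z = ((4 - 4/(-12)) + 107) - 1*24 = ((4 - 4*(-1/12)) + 107) - 24 = ((4 + ⅓) + 107) - 24 = (13/3 + 107) - 24 = 334/3 - 24 = 262/3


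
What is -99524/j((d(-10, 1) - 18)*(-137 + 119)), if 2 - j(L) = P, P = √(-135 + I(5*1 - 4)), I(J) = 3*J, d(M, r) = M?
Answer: -24881/17 - 24881*I*√33/17 ≈ -1463.6 - 8407.7*I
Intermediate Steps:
P = 2*I*√33 (P = √(-135 + 3*(5*1 - 4)) = √(-135 + 3*(5 - 4)) = √(-135 + 3*1) = √(-135 + 3) = √(-132) = 2*I*√33 ≈ 11.489*I)
j(L) = 2 - 2*I*√33
-99524/j((d(-10, 1) - 18)*(-137 + 119)) = -99524/(2 - 2*I*√33)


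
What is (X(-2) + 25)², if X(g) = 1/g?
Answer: 2401/4 ≈ 600.25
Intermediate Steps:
(X(-2) + 25)² = (1/(-2) + 25)² = (-½ + 25)² = (49/2)² = 2401/4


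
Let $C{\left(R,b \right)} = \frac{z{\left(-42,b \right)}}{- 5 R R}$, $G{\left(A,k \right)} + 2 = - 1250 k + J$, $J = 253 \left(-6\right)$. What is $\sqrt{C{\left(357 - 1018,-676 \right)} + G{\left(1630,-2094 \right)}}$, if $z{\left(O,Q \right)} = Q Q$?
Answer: $\frac{2 \sqrt{7143603163655}}{3305} \approx 1617.4$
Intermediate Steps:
$J = -1518$
$G{\left(A,k \right)} = -1520 - 1250 k$ ($G{\left(A,k \right)} = -2 - \left(1518 + 1250 k\right) = -1520 - 1250 k$)
$z{\left(O,Q \right)} = Q^{2}$
$C{\left(R,b \right)} = - \frac{b^{2}}{5 R^{2}}$ ($C{\left(R,b \right)} = \frac{b^{2}}{- 5 R R} = \frac{b^{2}}{\left(-5\right) R^{2}} = b^{2} \left(- \frac{1}{5 R^{2}}\right) = - \frac{b^{2}}{5 R^{2}}$)
$\sqrt{C{\left(357 - 1018,-676 \right)} + G{\left(1630,-2094 \right)}} = \sqrt{- \frac{\left(-676\right)^{2}}{5 \left(357 - 1018\right)^{2}} - -2615980} = \sqrt{\left(- \frac{1}{5}\right) \frac{1}{436921} \cdot 456976 + \left(-1520 + 2617500\right)} = \sqrt{\left(- \frac{1}{5}\right) \frac{1}{436921} \cdot 456976 + 2615980} = \sqrt{- \frac{456976}{2184605} + 2615980} = \sqrt{\frac{5714882530924}{2184605}} = \frac{2 \sqrt{7143603163655}}{3305}$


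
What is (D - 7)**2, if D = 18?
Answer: 121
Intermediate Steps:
(D - 7)**2 = (18 - 7)**2 = 11**2 = 121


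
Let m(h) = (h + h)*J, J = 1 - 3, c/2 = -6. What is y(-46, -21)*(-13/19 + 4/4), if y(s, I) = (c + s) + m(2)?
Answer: -396/19 ≈ -20.842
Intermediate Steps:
c = -12 (c = 2*(-6) = -12)
J = -2
m(h) = -4*h (m(h) = (h + h)*(-2) = (2*h)*(-2) = -4*h)
y(s, I) = -20 + s (y(s, I) = (-12 + s) - 4*2 = (-12 + s) - 8 = -20 + s)
y(-46, -21)*(-13/19 + 4/4) = (-20 - 46)*(-13/19 + 4/4) = -66*(-13*1/19 + 4*(1/4)) = -66*(-13/19 + 1) = -66*6/19 = -396/19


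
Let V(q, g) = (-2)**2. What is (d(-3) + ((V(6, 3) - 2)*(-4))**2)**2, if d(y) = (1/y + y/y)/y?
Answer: 329476/81 ≈ 4067.6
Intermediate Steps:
V(q, g) = 4
d(y) = (1 + 1/y)/y (d(y) = (1/y + 1)/y = (1 + 1/y)/y)
(d(-3) + ((V(6, 3) - 2)*(-4))**2)**2 = ((1 - 3)/(-3)**2 + ((4 - 2)*(-4))**2)**2 = ((1/9)*(-2) + (2*(-4))**2)**2 = (-2/9 + (-8)**2)**2 = (-2/9 + 64)**2 = (574/9)**2 = 329476/81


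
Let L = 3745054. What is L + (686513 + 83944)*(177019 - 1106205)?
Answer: -715894112948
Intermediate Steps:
L + (686513 + 83944)*(177019 - 1106205) = 3745054 + (686513 + 83944)*(177019 - 1106205) = 3745054 + 770457*(-929186) = 3745054 - 715897858002 = -715894112948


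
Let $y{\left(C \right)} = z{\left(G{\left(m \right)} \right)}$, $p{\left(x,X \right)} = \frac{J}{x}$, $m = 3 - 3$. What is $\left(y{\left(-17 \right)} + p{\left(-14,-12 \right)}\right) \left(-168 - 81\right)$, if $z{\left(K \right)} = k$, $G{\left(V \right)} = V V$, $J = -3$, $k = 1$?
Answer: $- \frac{4233}{14} \approx -302.36$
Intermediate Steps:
$m = 0$ ($m = 3 - 3 = 0$)
$G{\left(V \right)} = V^{2}$
$p{\left(x,X \right)} = - \frac{3}{x}$
$z{\left(K \right)} = 1$
$y{\left(C \right)} = 1$
$\left(y{\left(-17 \right)} + p{\left(-14,-12 \right)}\right) \left(-168 - 81\right) = \left(1 - \frac{3}{-14}\right) \left(-168 - 81\right) = \left(1 - - \frac{3}{14}\right) \left(-249\right) = \left(1 + \frac{3}{14}\right) \left(-249\right) = \frac{17}{14} \left(-249\right) = - \frac{4233}{14}$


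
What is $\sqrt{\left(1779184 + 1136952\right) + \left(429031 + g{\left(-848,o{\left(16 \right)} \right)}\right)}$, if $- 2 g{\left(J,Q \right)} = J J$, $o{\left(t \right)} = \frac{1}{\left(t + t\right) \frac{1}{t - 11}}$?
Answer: $3 \sqrt{331735} \approx 1727.9$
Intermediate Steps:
$o{\left(t \right)} = \frac{-11 + t}{2 t}$ ($o{\left(t \right)} = \frac{1}{2 t \frac{1}{-11 + t}} = \frac{-11 + t}{2 t}$)
$g{\left(J,Q \right)} = - \frac{J^{2}}{2}$ ($g{\left(J,Q \right)} = - \frac{J J}{2} = - \frac{J^{2}}{2}$)
$\sqrt{\left(1779184 + 1136952\right) + \left(429031 + g{\left(-848,o{\left(16 \right)} \right)}\right)} = \sqrt{\left(1779184 + 1136952\right) + \left(429031 - \frac{\left(-848\right)^{2}}{2}\right)} = \sqrt{2916136 + \left(429031 - 359552\right)} = \sqrt{2916136 + 69479} = \sqrt{2985615} = 3 \sqrt{331735}$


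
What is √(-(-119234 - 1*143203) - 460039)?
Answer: I*√197602 ≈ 444.52*I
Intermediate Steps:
√(-(-119234 - 1*143203) - 460039) = √(-(-119234 - 143203) - 460039) = √(-1*(-262437) - 460039) = √(262437 - 460039) = √(-197602) = I*√197602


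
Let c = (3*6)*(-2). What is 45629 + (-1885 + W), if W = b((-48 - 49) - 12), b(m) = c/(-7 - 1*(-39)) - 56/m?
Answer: 38144235/872 ≈ 43743.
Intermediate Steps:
c = -36 (c = 18*(-2) = -36)
b(m) = -9/8 - 56/m (b(m) = -36/(-7 - 1*(-39)) - 56/m = -36/(-7 + 39) - 56/m = -36/32 - 56/m = -36*1/32 - 56/m = -9/8 - 56/m)
W = -533/872 (W = -9/8 - 56/((-48 - 49) - 12) = -9/8 - 56/(-97 - 12) = -9/8 - 56/(-109) = -9/8 - 56*(-1/109) = -9/8 + 56/109 = -533/872 ≈ -0.61124)
45629 + (-1885 + W) = 45629 + (-1885 - 533/872) = 45629 - 1644253/872 = 38144235/872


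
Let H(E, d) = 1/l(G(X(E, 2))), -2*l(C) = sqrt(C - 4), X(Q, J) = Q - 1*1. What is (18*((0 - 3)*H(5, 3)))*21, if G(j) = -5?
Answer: -756*I ≈ -756.0*I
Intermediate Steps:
X(Q, J) = -1 + Q (X(Q, J) = Q - 1 = -1 + Q)
l(C) = -sqrt(-4 + C)/2 (l(C) = -sqrt(C - 4)/2 = -sqrt(-4 + C)/2)
H(E, d) = 2*I/3 (H(E, d) = 1/(-sqrt(-4 - 5)/2) = 1/(-3*I/2) = 2*I/3)
(18*((0 - 3)*H(5, 3)))*21 = (18*((0 - 3)*(2*I/3)))*21 = (18*(-2*I))*21 = -36*I*21 = -756*I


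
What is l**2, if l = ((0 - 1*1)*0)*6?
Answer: 0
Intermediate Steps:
l = 0 (l = ((0 - 1)*0)*6 = -1*0*6 = 0*6 = 0)
l**2 = 0**2 = 0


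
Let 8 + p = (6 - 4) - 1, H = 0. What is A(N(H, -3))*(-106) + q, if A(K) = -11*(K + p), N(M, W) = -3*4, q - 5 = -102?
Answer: -22251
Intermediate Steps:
q = -97 (q = 5 - 102 = -97)
N(M, W) = -12
p = -7 (p = -8 + ((6 - 4) - 1) = -8 + (2 - 1) = -8 + 1 = -7)
A(K) = 77 - 11*K (A(K) = -11*(K - 7) = -11*(-7 + K) = 77 - 11*K)
A(N(H, -3))*(-106) + q = (77 - 11*(-12))*(-106) - 97 = (77 + 132)*(-106) - 97 = 209*(-106) - 97 = -22154 - 97 = -22251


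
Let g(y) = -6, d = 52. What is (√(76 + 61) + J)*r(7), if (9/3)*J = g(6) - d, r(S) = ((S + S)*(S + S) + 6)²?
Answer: -2366632/3 + 40804*√137 ≈ -3.1128e+5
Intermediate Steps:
r(S) = (6 + 4*S²)² (r(S) = ((2*S)*(2*S) + 6)² = (4*S² + 6)² = (6 + 4*S²)²)
J = -58/3 (J = (-6 - 1*52)/3 = (-6 - 52)/3 = (⅓)*(-58) = -58/3 ≈ -19.333)
(√(76 + 61) + J)*r(7) = (√(76 + 61) - 58/3)*(4*(3 + 2*7²)²) = (√137 - 58/3)*(4*(3 + 2*49)²) = (-58/3 + √137)*(4*(3 + 98)²) = (-58/3 + √137)*(4*101²) = (-58/3 + √137)*(4*10201) = (-58/3 + √137)*40804 = -2366632/3 + 40804*√137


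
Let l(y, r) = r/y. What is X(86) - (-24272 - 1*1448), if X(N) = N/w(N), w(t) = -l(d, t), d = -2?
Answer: 25722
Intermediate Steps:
w(t) = t/2 (w(t) = -t/(-2) = -t*(-1)/2 = -(-1)*t/2 = t/2)
X(N) = 2 (X(N) = N/((N/2)) = N*(2/N) = 2)
X(86) - (-24272 - 1*1448) = 2 - (-24272 - 1*1448) = 2 - (-24272 - 1448) = 2 - 1*(-25720) = 2 + 25720 = 25722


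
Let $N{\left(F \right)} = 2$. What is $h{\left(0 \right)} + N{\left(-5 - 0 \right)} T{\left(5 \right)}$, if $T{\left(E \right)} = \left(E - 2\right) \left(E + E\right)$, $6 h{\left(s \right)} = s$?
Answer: $60$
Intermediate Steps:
$h{\left(s \right)} = \frac{s}{6}$
$T{\left(E \right)} = 2 E \left(-2 + E\right)$ ($T{\left(E \right)} = \left(-2 + E\right) 2 E = 2 E \left(-2 + E\right)$)
$h{\left(0 \right)} + N{\left(-5 - 0 \right)} T{\left(5 \right)} = \frac{1}{6} \cdot 0 + 2 \cdot 2 \cdot 5 \left(-2 + 5\right) = 0 + 2 \cdot 2 \cdot 5 \cdot 3 = 0 + 2 \cdot 30 = 0 + 60 = 60$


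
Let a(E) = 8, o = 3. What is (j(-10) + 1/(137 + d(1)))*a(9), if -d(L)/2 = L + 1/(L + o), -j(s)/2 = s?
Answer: 43056/269 ≈ 160.06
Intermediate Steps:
j(s) = -2*s
d(L) = -2*L - 2/(3 + L) (d(L) = -2*(L + 1/(L + 3)) = -2*(L + 1/(3 + L)) = -2*L - 2/(3 + L))
(j(-10) + 1/(137 + d(1)))*a(9) = (-2*(-10) + 1/(137 + 2*(-1 - 1*1² - 3*1)/(3 + 1)))*8 = (20 + 1/(137 + 2*(-1 - 1*1 - 3)/4))*8 = (20 + 1/(137 + 2*(¼)*(-1 - 1 - 3)))*8 = (20 + 1/(137 + 2*(¼)*(-5)))*8 = (20 + 1/(137 - 5/2))*8 = (20 + 1/(269/2))*8 = (20 + 2/269)*8 = (5382/269)*8 = 43056/269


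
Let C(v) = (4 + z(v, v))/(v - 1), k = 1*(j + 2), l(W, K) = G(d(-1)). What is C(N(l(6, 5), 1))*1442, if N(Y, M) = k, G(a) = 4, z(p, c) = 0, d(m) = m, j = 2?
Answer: 5768/3 ≈ 1922.7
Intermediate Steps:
l(W, K) = 4
k = 4 (k = 1*(2 + 2) = 1*4 = 4)
N(Y, M) = 4
C(v) = 4/(-1 + v) (C(v) = (4 + 0)/(v - 1) = 4/(-1 + v))
C(N(l(6, 5), 1))*1442 = (4/(-1 + 4))*1442 = (4/3)*1442 = 5768/3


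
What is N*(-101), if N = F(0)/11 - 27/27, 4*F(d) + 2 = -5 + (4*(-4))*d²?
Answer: 5151/44 ≈ 117.07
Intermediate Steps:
F(d) = -7/4 - 4*d² (F(d) = -½ + (-5 + (4*(-4))*d²)/4 = -½ + (-5 - 16*d²)/4 = -½ + (-5/4 - 4*d²) = -7/4 - 4*d²)
N = -51/44 (N = (-7/4 - 4*0²)/11 - 27/27 = (-7/4 - 4*0)*(1/11) - 27*1/27 = (-7/4 + 0)*(1/11) - 1 = -7/4*1/11 - 1 = -7/44 - 1 = -51/44 ≈ -1.1591)
N*(-101) = -51/44*(-101) = 5151/44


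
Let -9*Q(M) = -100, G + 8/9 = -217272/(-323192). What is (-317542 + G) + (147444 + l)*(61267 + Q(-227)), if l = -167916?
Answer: -456235089529067/363591 ≈ -1.2548e+9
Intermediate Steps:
G = -78761/363591 (G = -8/9 - 217272/(-323192) = -8/9 - 217272*(-1/323192) = -8/9 + 27159/40399 = -78761/363591 ≈ -0.21662)
Q(M) = 100/9 (Q(M) = -⅑*(-100) = 100/9)
(-317542 + G) + (147444 + l)*(61267 + Q(-227)) = (-317542 - 78761/363591) + (147444 - 167916)*(61267 + 100/9) = -115455492083/363591 - 20472*551503/9 = -115455492083/363591 - 3763456472/3 = -456235089529067/363591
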